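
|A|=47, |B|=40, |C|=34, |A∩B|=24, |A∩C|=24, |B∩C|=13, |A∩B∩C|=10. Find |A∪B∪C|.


|A∪B∪C| = 47+40+34-24-24-13+10 = 70

|A∪B∪C| = 70


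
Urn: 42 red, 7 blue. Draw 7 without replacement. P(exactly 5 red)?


Hypergeometric: C(42,5)×C(7,2)/C(49,7)
= 850668×21/85900584 = 212667/1022626

P(X=5) = 212667/1022626 ≈ 20.80%


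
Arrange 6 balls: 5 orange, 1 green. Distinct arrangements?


6!/(5!×1!) = 6

6


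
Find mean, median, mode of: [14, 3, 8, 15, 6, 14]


Sorted: [3, 6, 8, 14, 14, 15]
Mean = 60/6 = 10
Median = 11
Freq: {14: 2, 3: 1, 8: 1, 15: 1, 6: 1}
Mode: [14]

Mean=10, Median=11, Mode=14


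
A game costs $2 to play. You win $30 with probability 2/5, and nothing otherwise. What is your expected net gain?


E[gain] = (30-2)×2/5 + (-2)×3/5
= 56/5 - 6/5 = 10

Expected net gain = $10 ≈ $10.00


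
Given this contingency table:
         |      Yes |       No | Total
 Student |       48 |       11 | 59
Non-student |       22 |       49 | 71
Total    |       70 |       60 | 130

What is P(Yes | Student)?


P(Yes | Student) = 48/(48+11) = 48/59

P(Yes|Student) = 48/59 ≈ 81.36%


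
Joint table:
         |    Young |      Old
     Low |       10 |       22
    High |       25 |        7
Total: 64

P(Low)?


P(Low) = (10+22)/64 = 32/64 = 1/2

P(Low) = 1/2 ≈ 50.00%


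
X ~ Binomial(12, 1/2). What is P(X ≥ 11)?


P(X ≥ 11) = Σ P(X=i) for i=11..12
P(X=11) = 3/1024
P(X=12) = 1/4096
Sum = 13/4096

P(X ≥ 11) = 13/4096 ≈ 0.32%


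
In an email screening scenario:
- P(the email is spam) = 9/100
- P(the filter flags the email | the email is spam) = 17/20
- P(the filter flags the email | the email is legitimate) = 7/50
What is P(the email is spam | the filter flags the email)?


Using Bayes' theorem:
P(A|B) = P(B|A)·P(A) / P(B)

P(the filter flags the email) = 17/20 × 9/100 + 7/50 × 91/100
= 153/2000 + 637/5000 = 2039/10000

P(the email is spam|the filter flags the email) = (153/2000) / (2039/10000) = 765/2039

P(the email is spam|the filter flags the email) = 765/2039 ≈ 37.52%


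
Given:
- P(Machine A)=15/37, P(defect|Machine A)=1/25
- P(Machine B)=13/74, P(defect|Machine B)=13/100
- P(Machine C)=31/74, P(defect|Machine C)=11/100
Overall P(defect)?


P(B) = Σ P(B|Aᵢ)×P(Aᵢ)
  1/25×15/37 = 3/185
  13/100×13/74 = 169/7400
  11/100×31/74 = 341/7400
Sum = 63/740

P(defect) = 63/740 ≈ 8.51%


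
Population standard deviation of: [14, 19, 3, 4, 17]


Mean = 57/5
  (14-57/5)²=169/25
  (19-57/5)²=1444/25
  (3-57/5)²=1764/25
  (4-57/5)²=1369/25
  (17-57/5)²=784/25
Σ(x-μ)² = 1106/5
σ² = (1106/5)/5 = 1106/25

σ = √(1106/25) ≈ 6.6513


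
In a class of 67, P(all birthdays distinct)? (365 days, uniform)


P(all different) = Π(365-i)/365 for i=0..66
= (365/365)×(364/365)×...×(299/365)
= 0.001560

P ≈ 0.0016 ≈ 0.16%


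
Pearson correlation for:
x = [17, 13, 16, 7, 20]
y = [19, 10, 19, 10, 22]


n=5, Σx=73, Σy=80, Σxy=1267, Σx²=1163, Σy²=1406
r = (5×1267 - 73×80)/√((5×1163 - 73²)(5×1406 - 80²))
= 495/√(486×630) = 495/√306180 ≈ 495/553.3353 ≈ 0.8946

r ≈ 0.8946


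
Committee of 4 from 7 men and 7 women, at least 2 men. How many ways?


Count by #men:
  2M,2W: C(7,2)×C(7,2)=441
  3M,1W: C(7,3)×C(7,1)=245
  4M,0W: C(7,4)×C(7,0)=35
Total = 721

721


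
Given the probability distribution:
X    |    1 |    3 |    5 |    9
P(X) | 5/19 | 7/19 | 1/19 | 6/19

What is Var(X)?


E[X] = 85/19
E[X²] = 579/19
Var(X) = E[X²] - (E[X])² = 579/19 - 7225/361 = 3776/361

Var(X) = 3776/361 ≈ 10.4598


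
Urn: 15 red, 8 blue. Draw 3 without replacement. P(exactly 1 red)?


Hypergeometric: C(15,1)×C(8,2)/C(23,3)
= 15×28/1771 = 60/253

P(X=1) = 60/253 ≈ 23.72%


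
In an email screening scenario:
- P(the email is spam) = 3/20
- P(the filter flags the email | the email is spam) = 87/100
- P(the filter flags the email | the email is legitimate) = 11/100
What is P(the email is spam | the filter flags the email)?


Using Bayes' theorem:
P(A|B) = P(B|A)·P(A) / P(B)

P(the filter flags the email) = 87/100 × 3/20 + 11/100 × 17/20
= 261/2000 + 187/2000 = 28/125

P(the email is spam|the filter flags the email) = (261/2000) / (28/125) = 261/448

P(the email is spam|the filter flags the email) = 261/448 ≈ 58.26%


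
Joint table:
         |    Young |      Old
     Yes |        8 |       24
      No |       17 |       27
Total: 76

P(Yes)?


P(Yes) = (8+24)/76 = 32/76 = 8/19

P(Yes) = 8/19 ≈ 42.11%


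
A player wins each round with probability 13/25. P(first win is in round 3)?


Geometric: P(X=3) = (1-p)^(k-1)×p = (12/25)^2×13/25 = 1872/15625

P(X=3) = 1872/15625 ≈ 11.98%


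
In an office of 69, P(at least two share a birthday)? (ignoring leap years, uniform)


P(all different) = Π(365-i)/365 for i=0..68
= 0.001036
P(match) = 1 - 0.001036 = 0.998964

P ≈ 0.9990 ≈ 99.90%


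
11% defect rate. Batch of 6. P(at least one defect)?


P(all good) = (89/100)^6 = 496981290961/1000000000000
P(≥1 defect) = 503018709039/1000000000000

P = 503018709039/1000000000000 ≈ 50.30%


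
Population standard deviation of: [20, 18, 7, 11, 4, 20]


Mean = 80/6 = 40/3
  (20-40/3)²=400/9
  (18-40/3)²=196/9
  (7-40/3)²=361/9
  (11-40/3)²=49/9
  (4-40/3)²=784/9
  (20-40/3)²=400/9
Σ(x-μ)² = 730/3
σ² = (730/3)/6 = 365/9

σ = √(365/9) ≈ 6.3683


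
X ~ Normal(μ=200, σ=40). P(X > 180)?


z = (180-200)/40 = -0.5
P(X > 180) = 1 - P(Z ≤ -0.5) = 1 - 0.3085 = 0.6915

P(X > 180) ≈ 0.6915


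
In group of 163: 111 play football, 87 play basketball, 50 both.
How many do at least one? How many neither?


|A∪B| = 111+87-50 = 148
Neither = 163-148 = 15

At least one: 148; Neither: 15


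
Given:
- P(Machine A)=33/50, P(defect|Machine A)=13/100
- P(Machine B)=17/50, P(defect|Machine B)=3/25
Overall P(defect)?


P(B) = Σ P(B|Aᵢ)×P(Aᵢ)
  13/100×33/50 = 429/5000
  3/25×17/50 = 51/1250
Sum = 633/5000

P(defect) = 633/5000 ≈ 12.66%


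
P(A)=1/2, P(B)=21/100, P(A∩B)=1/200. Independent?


P(A)×P(B) = 21/200
P(A∩B) = 1/200
Not equal → NOT independent

No, not independent


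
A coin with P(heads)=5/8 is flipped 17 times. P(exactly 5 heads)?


Binomial: P(X=5) = C(17,5)×p^5×(1-p)^12
= 6188 × 3125/32768 × 531441/68719476736 = 2569185084375/562949953421312

P(X=5) = 2569185084375/562949953421312 ≈ 0.46%


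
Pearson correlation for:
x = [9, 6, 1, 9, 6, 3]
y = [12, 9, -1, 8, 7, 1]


n=6, Σx=34, Σy=36, Σxy=278, Σx²=244, Σy²=340
r = (6×278 - 34×36)/√((6×244 - 34²)(6×340 - 36²))
= 444/√(308×744) = 444/√229152 ≈ 444/478.6982 ≈ 0.9275

r ≈ 0.9275


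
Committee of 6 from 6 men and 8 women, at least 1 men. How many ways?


Count by #men:
  1M,5W: C(6,1)×C(8,5)=336
  2M,4W: C(6,2)×C(8,4)=1050
  3M,3W: C(6,3)×C(8,3)=1120
  4M,2W: C(6,4)×C(8,2)=420
  5M,1W: C(6,5)×C(8,1)=48
  6M,0W: C(6,6)×C(8,0)=1
Total = 2975

2975


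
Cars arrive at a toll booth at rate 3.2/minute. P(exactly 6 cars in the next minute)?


Poisson(λ=3.2): P(X=6) = e^(-λ)×λ^k/k!
= e^(-3.2) × 3.2^6 / 6!
≈ 0.04076220398 × 1073.741824 / 720 ≈ 0.060789

P(X=6) ≈ 0.060789 ≈ 6.08%


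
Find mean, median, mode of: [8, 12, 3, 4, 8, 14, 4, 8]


Sorted: [3, 4, 4, 8, 8, 8, 12, 14]
Mean = 61/8
Median = 8
Freq: {8: 3, 12: 1, 3: 1, 4: 2, 14: 1}
Mode: [8]

Mean=61/8, Median=8, Mode=8


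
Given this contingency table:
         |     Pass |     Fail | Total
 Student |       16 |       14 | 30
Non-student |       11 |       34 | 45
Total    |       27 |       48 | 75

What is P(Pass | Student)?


P(Pass | Student) = 16/(16+14) = 16/30 = 8/15

P(Pass|Student) = 8/15 ≈ 53.33%


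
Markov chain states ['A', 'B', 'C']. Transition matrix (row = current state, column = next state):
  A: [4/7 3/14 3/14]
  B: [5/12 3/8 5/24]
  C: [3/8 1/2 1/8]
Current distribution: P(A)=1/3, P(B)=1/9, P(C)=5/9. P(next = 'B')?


P(next=B) = Σᵢ P(now=i)×P(i→B)
= 1/3×3/14 + 1/9×3/8 + 5/9×1/2
= 1/14 + 1/24 + 5/18 = 197/504

P = 197/504 ≈ 0.3909


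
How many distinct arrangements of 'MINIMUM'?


Letters: 7, freq: {'M': 3, 'I': 2, 'N': 1, 'U': 1}
7!/(3!×2!×1!×1!) = 5040/12 = 420

420


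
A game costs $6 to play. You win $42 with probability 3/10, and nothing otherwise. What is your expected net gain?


E[gain] = (42-6)×3/10 + (-6)×7/10
= 54/5 - 21/5 = 33/5

Expected net gain = $33/5 ≈ $6.60


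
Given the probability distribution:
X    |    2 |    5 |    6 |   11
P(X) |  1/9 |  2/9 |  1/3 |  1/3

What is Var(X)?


E[X] = 7
E[X²] = 175/3
Var(X) = E[X²] - (E[X])² = 175/3 - 49 = 28/3

Var(X) = 28/3 ≈ 9.3333


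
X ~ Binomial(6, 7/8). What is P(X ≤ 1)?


P(X ≤ 1) = Σ P(X=i) for i=0..1
P(X=0) = 1/262144
P(X=1) = 21/131072
Sum = 43/262144

P(X ≤ 1) = 43/262144 ≈ 0.02%


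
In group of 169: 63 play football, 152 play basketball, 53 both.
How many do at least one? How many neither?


|A∪B| = 63+152-53 = 162
Neither = 169-162 = 7

At least one: 162; Neither: 7


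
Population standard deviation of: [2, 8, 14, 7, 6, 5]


Mean = 42/6 = 7
  (2-7)²=25
  (8-7)²=1
  (14-7)²=49
  (7-7)²=0
  (6-7)²=1
  (5-7)²=4
Σ(x-μ)² = 80
σ² = 80/6 = 40/3

σ = √(40/3) ≈ 3.6515


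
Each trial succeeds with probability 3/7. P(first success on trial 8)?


Geometric: P(X=8) = (1-p)^(k-1)×p = (4/7)^7×3/7 = 49152/5764801

P(X=8) = 49152/5764801 ≈ 0.85%


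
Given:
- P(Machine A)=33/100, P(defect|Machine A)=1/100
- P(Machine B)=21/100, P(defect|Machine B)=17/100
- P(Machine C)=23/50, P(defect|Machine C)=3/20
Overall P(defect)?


P(B) = Σ P(B|Aᵢ)×P(Aᵢ)
  1/100×33/100 = 33/10000
  17/100×21/100 = 357/10000
  3/20×23/50 = 69/1000
Sum = 27/250

P(defect) = 27/250 ≈ 10.80%


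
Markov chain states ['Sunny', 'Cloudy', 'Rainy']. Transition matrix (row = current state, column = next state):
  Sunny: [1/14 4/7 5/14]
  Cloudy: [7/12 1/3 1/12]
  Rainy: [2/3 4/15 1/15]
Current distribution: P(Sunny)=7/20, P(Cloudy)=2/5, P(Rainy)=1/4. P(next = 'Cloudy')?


P(next=Cloudy) = Σᵢ P(now=i)×P(i→Cloudy)
= 7/20×4/7 + 2/5×1/3 + 1/4×4/15
= 1/5 + 2/15 + 1/15 = 2/5

P = 2/5 ≈ 0.4000


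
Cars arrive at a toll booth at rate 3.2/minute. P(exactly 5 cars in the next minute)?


Poisson(λ=3.2): P(X=5) = e^(-λ)×λ^k/k!
= e^(-3.2) × 3.2^5 / 5!
≈ 0.04076220398 × 335.54432 / 120 ≈ 0.113979

P(X=5) ≈ 0.113979 ≈ 11.40%


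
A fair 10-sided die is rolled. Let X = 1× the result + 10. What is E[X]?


E[die] = (1+10)/2 = 11/2
E[X] = 1×11/2 + 10 = 31/2

E[X] = 31/2


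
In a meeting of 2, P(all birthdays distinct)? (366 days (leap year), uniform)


P(all different) = Π(366-i)/366 for i=0..1
= (366/366)×(365/366)×...×(365/366)
= 0.997268

P ≈ 0.9973 ≈ 99.73%


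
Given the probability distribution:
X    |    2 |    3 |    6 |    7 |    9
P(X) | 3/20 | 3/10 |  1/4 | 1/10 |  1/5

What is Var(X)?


E[X] = 26/5
E[X²] = 167/5
Var(X) = E[X²] - (E[X])² = 167/5 - 676/25 = 159/25

Var(X) = 159/25 ≈ 6.3600


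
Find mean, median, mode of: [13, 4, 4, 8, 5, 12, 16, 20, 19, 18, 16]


Sorted: [4, 4, 5, 8, 12, 13, 16, 16, 18, 19, 20]
Mean = 135/11
Median = 13
Freq: {13: 1, 4: 2, 8: 1, 5: 1, 12: 1, 16: 2, 20: 1, 19: 1, 18: 1}
Mode: [4, 16]

Mean=135/11, Median=13, Mode=[4, 16]


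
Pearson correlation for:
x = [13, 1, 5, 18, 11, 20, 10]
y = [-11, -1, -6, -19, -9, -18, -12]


n=7, Σx=78, Σy=-76, Σxy=-1095, Σx²=1140, Σy²=1068
r = (7×(-1095) - 78×(-76))/√((7×1140 - 78²)(7×1068 - (-76)²))
= -1737/√(1896×1700) = -1737/√3223200 ≈ -1737/1795.3273 ≈ -0.9675

r ≈ -0.9675


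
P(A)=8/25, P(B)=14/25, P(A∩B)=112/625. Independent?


P(A)×P(B) = 112/625
P(A∩B) = 112/625
Equal ✓ → Independent

Yes, independent


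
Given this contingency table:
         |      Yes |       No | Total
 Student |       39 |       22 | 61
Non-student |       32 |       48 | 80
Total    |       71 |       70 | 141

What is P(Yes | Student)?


P(Yes | Student) = 39/(39+22) = 39/61

P(Yes|Student) = 39/61 ≈ 63.93%


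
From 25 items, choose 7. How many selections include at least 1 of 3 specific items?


Complement: C(25,7) - C(22,7) = 480700 - 170544 = 310156

310156


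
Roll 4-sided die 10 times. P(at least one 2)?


P(no 2)^10 = (3/4)^10 = 59049/1048576
P(≥1) = 1 - 59049/1048576 = 989527/1048576

P = 989527/1048576 ≈ 94.37%


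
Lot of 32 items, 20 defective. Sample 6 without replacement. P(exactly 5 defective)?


Hypergeometric: C(20,5)×C(12,1)/C(32,6)
= 15504×12/906192 = 1292/6293

P(X=5) = 1292/6293 ≈ 20.53%


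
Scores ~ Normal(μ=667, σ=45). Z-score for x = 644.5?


z = (x - μ)/σ = (644.5 - 667)/45 = -0.5

z = -0.5


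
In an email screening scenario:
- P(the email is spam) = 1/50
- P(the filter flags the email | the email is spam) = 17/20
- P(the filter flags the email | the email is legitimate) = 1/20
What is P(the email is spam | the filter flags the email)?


Using Bayes' theorem:
P(A|B) = P(B|A)·P(A) / P(B)

P(the filter flags the email) = 17/20 × 1/50 + 1/20 × 49/50
= 17/1000 + 49/1000 = 33/500

P(the email is spam|the filter flags the email) = (17/1000) / (33/500) = 17/66

P(the email is spam|the filter flags the email) = 17/66 ≈ 25.76%


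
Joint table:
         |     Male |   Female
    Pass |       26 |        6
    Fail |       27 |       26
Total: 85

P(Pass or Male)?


P(Pass∨Male) = P(Pass) + P(Male) - P(Pass∧Male)
= (32 + 53 - 26)/85 = 59/85

P = 59/85 ≈ 69.41%


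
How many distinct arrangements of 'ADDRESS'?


Letters: 7, freq: {'A': 1, 'D': 2, 'R': 1, 'E': 1, 'S': 2}
7!/(1!×2!×1!×1!×2!) = 5040/4 = 1260

1260


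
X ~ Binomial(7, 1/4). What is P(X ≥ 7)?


P(X ≥ 7) = Σ P(X=i) for i=7..7
P(X=7) = 1/16384
Sum = 1/16384

P(X ≥ 7) = 1/16384 ≈ 0.01%


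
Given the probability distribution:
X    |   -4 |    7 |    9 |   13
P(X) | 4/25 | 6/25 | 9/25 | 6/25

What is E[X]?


E[X] = Σ x·P(X=x)
= (-4)×(4/25) + (7)×(6/25) + (9)×(9/25) + (13)×(6/25)
= 37/5

E[X] = 37/5


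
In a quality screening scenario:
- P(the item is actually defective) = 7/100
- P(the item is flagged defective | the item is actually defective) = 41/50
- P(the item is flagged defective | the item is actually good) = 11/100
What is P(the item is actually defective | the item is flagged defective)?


Using Bayes' theorem:
P(A|B) = P(B|A)·P(A) / P(B)

P(the item is flagged defective) = 41/50 × 7/100 + 11/100 × 93/100
= 287/5000 + 1023/10000 = 1597/10000

P(the item is actually defective|the item is flagged defective) = (287/5000) / (1597/10000) = 574/1597

P(the item is actually defective|the item is flagged defective) = 574/1597 ≈ 35.94%


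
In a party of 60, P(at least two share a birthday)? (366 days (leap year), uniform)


P(all different) = Π(366-i)/366 for i=0..59
= 0.005966
P(match) = 1 - 0.005966 = 0.994034

P ≈ 0.9940 ≈ 99.40%


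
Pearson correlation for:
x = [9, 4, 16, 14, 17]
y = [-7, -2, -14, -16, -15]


n=5, Σx=60, Σy=-54, Σxy=-774, Σx²=838, Σy²=730
r = (5×(-774) - 60×(-54))/√((5×838 - 60²)(5×730 - (-54)²))
= -630/√(590×734) = -630/√433060 ≈ -630/658.0729 ≈ -0.9573

r ≈ -0.9573


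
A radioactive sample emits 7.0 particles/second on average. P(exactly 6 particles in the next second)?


Poisson(λ=7.0): P(X=6) = e^(-λ)×λ^k/k!
= e^(-7.0) × 7.0^6 / 6!
≈ 0.0009118819656 × 117649 / 720 ≈ 0.149003

P(X=6) ≈ 0.149003 ≈ 14.90%


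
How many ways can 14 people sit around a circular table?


Circular arrangements of 14 distinct objects: fix one position to break rotational symmetry.
(n-1)! = 13! = 6227020800

6227020800


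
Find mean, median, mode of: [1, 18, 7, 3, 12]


Sorted: [1, 3, 7, 12, 18]
Mean = 41/5
Median = 7
Freq: {1: 1, 18: 1, 7: 1, 3: 1, 12: 1}
Mode: No mode

Mean=41/5, Median=7, Mode=No mode


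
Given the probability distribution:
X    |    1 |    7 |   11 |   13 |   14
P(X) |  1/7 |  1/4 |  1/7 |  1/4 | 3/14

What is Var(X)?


E[X] = 68/7
E[X²] = 1595/14
Var(X) = E[X²] - (E[X])² = 1595/14 - 4624/49 = 1917/98

Var(X) = 1917/98 ≈ 19.5612


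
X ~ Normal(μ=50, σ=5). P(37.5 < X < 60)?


z₁=(37.5-50)/5=-2.5, z₂=(60-50)/5=2.0
P = Φ(2.0) - Φ(-2.5) = 0.977250 - 0.006210 = 0.971040 ≈ 0.9710

P(37.5 < X < 60) ≈ 0.9710


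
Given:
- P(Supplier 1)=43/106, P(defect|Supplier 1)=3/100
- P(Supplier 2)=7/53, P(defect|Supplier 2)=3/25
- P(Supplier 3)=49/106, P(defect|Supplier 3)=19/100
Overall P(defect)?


P(B) = Σ P(B|Aᵢ)×P(Aᵢ)
  3/100×43/106 = 129/10600
  3/25×7/53 = 21/1325
  19/100×49/106 = 931/10600
Sum = 307/2650

P(defect) = 307/2650 ≈ 11.58%


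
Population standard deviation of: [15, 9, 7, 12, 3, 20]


Mean = 66/6 = 11
  (15-11)²=16
  (9-11)²=4
  (7-11)²=16
  (12-11)²=1
  (3-11)²=64
  (20-11)²=81
Σ(x-μ)² = 182
σ² = 182/6 = 91/3

σ = √(91/3) ≈ 5.5076


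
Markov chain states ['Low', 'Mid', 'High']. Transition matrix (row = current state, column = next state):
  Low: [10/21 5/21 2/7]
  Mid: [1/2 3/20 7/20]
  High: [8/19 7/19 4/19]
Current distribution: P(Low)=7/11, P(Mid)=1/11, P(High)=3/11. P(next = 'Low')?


P(next=Low) = Σᵢ P(now=i)×P(i→Low)
= 7/11×10/21 + 1/11×1/2 + 3/11×8/19
= 10/33 + 1/22 + 24/209 = 581/1254

P = 581/1254 ≈ 0.4633


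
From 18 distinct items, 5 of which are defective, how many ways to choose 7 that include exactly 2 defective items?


Choose 2 of the 5 defective items and 5 of the other 13 items:
C(5,2)×C(13,5) = 10×1287 = 12870

12870


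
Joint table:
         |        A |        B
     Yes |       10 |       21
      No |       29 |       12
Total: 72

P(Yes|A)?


P(Yes|A) = 10/(10+29) = 10/39

P = 10/39 ≈ 25.64%


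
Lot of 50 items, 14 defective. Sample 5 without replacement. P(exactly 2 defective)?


Hypergeometric: C(14,2)×C(36,3)/C(50,5)
= 91×7140/2118760 = 663/2162

P(X=2) = 663/2162 ≈ 30.67%


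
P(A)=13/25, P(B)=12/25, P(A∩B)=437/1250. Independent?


P(A)×P(B) = 156/625
P(A∩B) = 437/1250
Not equal → NOT independent

No, not independent


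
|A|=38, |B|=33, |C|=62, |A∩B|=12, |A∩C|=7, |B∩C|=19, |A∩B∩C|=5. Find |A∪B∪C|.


|A∪B∪C| = 38+33+62-12-7-19+5 = 100

|A∪B∪C| = 100


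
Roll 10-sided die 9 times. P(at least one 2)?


P(no 2)^9 = (9/10)^9 = 387420489/1000000000
P(≥1) = 1 - 387420489/1000000000 = 612579511/1000000000

P = 612579511/1000000000 ≈ 61.26%


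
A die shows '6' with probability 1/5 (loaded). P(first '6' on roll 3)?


Geometric: P(X=3) = (1-p)^(k-1)×p = (4/5)^2×1/5 = 16/125

P(X=3) = 16/125 ≈ 12.80%


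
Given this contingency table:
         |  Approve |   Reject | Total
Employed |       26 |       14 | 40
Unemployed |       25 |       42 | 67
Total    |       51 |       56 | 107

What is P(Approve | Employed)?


P(Approve | Employed) = 26/(26+14) = 26/40 = 13/20

P(Approve|Employed) = 13/20 ≈ 65.00%


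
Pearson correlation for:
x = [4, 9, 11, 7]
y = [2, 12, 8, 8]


n=4, Σx=31, Σy=30, Σxy=260, Σx²=267, Σy²=276
r = (4×260 - 31×30)/√((4×267 - 31²)(4×276 - 30²))
= 110/√(107×204) = 110/√21828 ≈ 110/147.7430 ≈ 0.7445

r ≈ 0.7445


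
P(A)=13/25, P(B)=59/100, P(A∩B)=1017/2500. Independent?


P(A)×P(B) = 767/2500
P(A∩B) = 1017/2500
Not equal → NOT independent

No, not independent


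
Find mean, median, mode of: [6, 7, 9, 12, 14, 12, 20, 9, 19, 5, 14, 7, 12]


Sorted: [5, 6, 7, 7, 9, 9, 12, 12, 12, 14, 14, 19, 20]
Mean = 146/13
Median = 12
Freq: {6: 1, 7: 2, 9: 2, 12: 3, 14: 2, 20: 1, 19: 1, 5: 1}
Mode: [12]

Mean=146/13, Median=12, Mode=12


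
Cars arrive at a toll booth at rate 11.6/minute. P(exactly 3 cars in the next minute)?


Poisson(λ=11.6): P(X=3) = e^(-λ)×λ^k/k!
= e^(-11.6) × 11.6^3 / 3!
≈ 9.166087736e-06 × 1560.896 / 6 ≈ 0.002385

P(X=3) ≈ 0.002385 ≈ 0.24%


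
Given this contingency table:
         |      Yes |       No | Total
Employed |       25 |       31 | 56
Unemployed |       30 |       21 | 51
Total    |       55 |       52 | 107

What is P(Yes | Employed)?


P(Yes | Employed) = 25/(25+31) = 25/56

P(Yes|Employed) = 25/56 ≈ 44.64%


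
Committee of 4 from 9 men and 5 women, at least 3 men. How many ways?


Count by #men:
  3M,1W: C(9,3)×C(5,1)=420
  4M,0W: C(9,4)×C(5,0)=126
Total = 546

546


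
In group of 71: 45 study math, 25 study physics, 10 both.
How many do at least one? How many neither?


|A∪B| = 45+25-10 = 60
Neither = 71-60 = 11

At least one: 60; Neither: 11


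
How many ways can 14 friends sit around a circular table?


Circular arrangements of 14 distinct objects: fix one position to break rotational symmetry.
(n-1)! = 13! = 6227020800

6227020800


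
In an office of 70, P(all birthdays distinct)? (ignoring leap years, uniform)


P(all different) = Π(365-i)/365 for i=0..69
= (365/365)×(364/365)×...×(296/365)
= 0.000840

P ≈ 0.0008 ≈ 0.08%


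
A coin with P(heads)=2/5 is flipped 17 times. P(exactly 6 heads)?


Binomial: P(X=6) = C(17,6)×p^6×(1-p)^11
= 12376 × 64/15625 × 177147/48828125 = 140311761408/762939453125

P(X=6) = 140311761408/762939453125 ≈ 18.39%


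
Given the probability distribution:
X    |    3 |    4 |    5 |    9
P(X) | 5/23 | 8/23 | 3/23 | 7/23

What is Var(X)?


E[X] = 125/23
E[X²] = 815/23
Var(X) = E[X²] - (E[X])² = 815/23 - 15625/529 = 3120/529

Var(X) = 3120/529 ≈ 5.8979


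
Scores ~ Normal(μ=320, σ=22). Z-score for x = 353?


z = (x - μ)/σ = (353 - 320)/22 = 1.5

z = 1.5


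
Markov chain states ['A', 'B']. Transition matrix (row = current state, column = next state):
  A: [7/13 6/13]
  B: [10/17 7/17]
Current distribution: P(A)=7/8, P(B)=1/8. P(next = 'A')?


P(next=A) = Σᵢ P(now=i)×P(i→A)
= 7/8×7/13 + 1/8×10/17
= 49/104 + 5/68 = 963/1768

P = 963/1768 ≈ 0.5447


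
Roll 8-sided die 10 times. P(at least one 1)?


P(no 1)^10 = (7/8)^10 = 282475249/1073741824
P(≥1) = 1 - 282475249/1073741824 = 791266575/1073741824

P = 791266575/1073741824 ≈ 73.69%


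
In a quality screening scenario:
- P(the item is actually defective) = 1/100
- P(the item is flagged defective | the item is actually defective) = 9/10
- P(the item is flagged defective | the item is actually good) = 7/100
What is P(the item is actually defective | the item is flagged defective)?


Using Bayes' theorem:
P(A|B) = P(B|A)·P(A) / P(B)

P(the item is flagged defective) = 9/10 × 1/100 + 7/100 × 99/100
= 9/1000 + 693/10000 = 783/10000

P(the item is actually defective|the item is flagged defective) = (9/1000) / (783/10000) = 10/87

P(the item is actually defective|the item is flagged defective) = 10/87 ≈ 11.49%


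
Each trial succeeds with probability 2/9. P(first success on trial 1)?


Geometric: P(X=1) = (1-p)^(k-1)×p = (7/9)^0×2/9 = 2/9

P(X=1) = 2/9 ≈ 22.22%


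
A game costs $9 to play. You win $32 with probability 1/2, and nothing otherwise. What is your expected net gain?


E[gain] = (32-9)×1/2 + (-9)×1/2
= 23/2 - 9/2 = 7

Expected net gain = $7 ≈ $7.00


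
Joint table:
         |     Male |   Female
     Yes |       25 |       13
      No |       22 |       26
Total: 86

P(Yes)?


P(Yes) = (25+13)/86 = 38/86 = 19/43

P(Yes) = 19/43 ≈ 44.19%


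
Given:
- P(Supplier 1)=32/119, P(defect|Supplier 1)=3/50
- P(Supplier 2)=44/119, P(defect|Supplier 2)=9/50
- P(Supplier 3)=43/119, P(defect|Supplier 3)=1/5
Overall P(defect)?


P(B) = Σ P(B|Aᵢ)×P(Aᵢ)
  3/50×32/119 = 48/2975
  9/50×44/119 = 198/2975
  1/5×43/119 = 43/595
Sum = 461/2975

P(defect) = 461/2975 ≈ 15.50%


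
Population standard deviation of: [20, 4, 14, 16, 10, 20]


Mean = 84/6 = 14
  (20-14)²=36
  (4-14)²=100
  (14-14)²=0
  (16-14)²=4
  (10-14)²=16
  (20-14)²=36
Σ(x-μ)² = 192
σ² = 192/6 = 32

σ = √(32) ≈ 5.6569


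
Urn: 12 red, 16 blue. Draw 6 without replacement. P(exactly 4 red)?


Hypergeometric: C(12,4)×C(16,2)/C(28,6)
= 495×120/376740 = 330/2093

P(X=4) = 330/2093 ≈ 15.77%


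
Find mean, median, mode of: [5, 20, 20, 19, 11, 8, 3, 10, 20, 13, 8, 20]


Sorted: [3, 5, 8, 8, 10, 11, 13, 19, 20, 20, 20, 20]
Mean = 157/12
Median = 12
Freq: {5: 1, 20: 4, 19: 1, 11: 1, 8: 2, 3: 1, 10: 1, 13: 1}
Mode: [20]

Mean=157/12, Median=12, Mode=20


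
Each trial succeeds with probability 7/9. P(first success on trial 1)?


Geometric: P(X=1) = (1-p)^(k-1)×p = (2/9)^0×7/9 = 7/9

P(X=1) = 7/9 ≈ 77.78%


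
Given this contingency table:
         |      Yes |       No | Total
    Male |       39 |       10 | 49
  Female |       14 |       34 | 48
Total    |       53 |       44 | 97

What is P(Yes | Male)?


P(Yes | Male) = 39/(39+10) = 39/49

P(Yes|Male) = 39/49 ≈ 79.59%


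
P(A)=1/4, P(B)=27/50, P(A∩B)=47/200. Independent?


P(A)×P(B) = 27/200
P(A∩B) = 47/200
Not equal → NOT independent

No, not independent


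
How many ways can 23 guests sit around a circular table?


Circular arrangements of 23 distinct objects: fix one position to break rotational symmetry.
(n-1)! = 22! = 1124000727777607680000

1124000727777607680000


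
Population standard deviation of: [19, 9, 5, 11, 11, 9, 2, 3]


Mean = 69/8
  (19-69/8)²=6889/64
  (9-69/8)²=9/64
  (5-69/8)²=841/64
  (11-69/8)²=361/64
  (11-69/8)²=361/64
  (9-69/8)²=9/64
  (2-69/8)²=2809/64
  (3-69/8)²=2025/64
Σ(x-μ)² = 1663/8
σ² = (1663/8)/8 = 1663/64

σ = √(1663/64) ≈ 5.0975


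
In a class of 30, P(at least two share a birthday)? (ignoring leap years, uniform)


P(all different) = Π(365-i)/365 for i=0..29
= 0.293684
P(match) = 1 - 0.293684 = 0.706316

P ≈ 0.7063 ≈ 70.63%


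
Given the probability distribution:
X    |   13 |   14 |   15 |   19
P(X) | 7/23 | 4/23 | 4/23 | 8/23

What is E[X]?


E[X] = Σ x·P(X=x)
= (13)×(7/23) + (14)×(4/23) + (15)×(4/23) + (19)×(8/23)
= 359/23

E[X] = 359/23


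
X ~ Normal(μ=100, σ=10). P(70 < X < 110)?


z₁=(70-100)/10=-3.0, z₂=(110-100)/10=1.0
P = Φ(1.0) - Φ(-3.0) = 0.841345 - 0.001350 = 0.839995 ≈ 0.8400

P(70 < X < 110) ≈ 0.8400


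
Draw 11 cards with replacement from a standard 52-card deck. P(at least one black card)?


P(not a black card) = 26/52 = 1/2
P(none in 11 draws) = (1/2)^11 = 1/2048
P(≥1 black card) = 1 - 1/2048 = 2047/2048

P = 2047/2048 ≈ 99.95%


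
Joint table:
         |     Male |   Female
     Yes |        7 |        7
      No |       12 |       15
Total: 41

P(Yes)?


P(Yes) = (7+7)/41 = 14/41

P(Yes) = 14/41 ≈ 34.15%


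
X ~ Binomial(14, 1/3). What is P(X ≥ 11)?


P(X ≥ 11) = Σ P(X=i) for i=11..14
P(X=11) = 2912/4782969
P(X=12) = 364/4782969
P(X=13) = 28/4782969
P(X=14) = 1/4782969
Sum = 3305/4782969

P(X ≥ 11) = 3305/4782969 ≈ 0.07%


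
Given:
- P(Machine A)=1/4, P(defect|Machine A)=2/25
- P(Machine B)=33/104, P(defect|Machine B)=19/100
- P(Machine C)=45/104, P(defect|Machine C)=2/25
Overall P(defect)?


P(B) = Σ P(B|Aᵢ)×P(Aᵢ)
  2/25×1/4 = 1/50
  19/100×33/104 = 627/10400
  2/25×45/104 = 9/260
Sum = 239/2080

P(defect) = 239/2080 ≈ 11.49%


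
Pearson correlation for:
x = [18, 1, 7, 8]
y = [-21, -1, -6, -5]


n=4, Σx=34, Σy=-33, Σxy=-461, Σx²=438, Σy²=503
r = (4×(-461) - 34×(-33))/√((4×438 - 34²)(4×503 - (-33)²))
= -722/√(596×923) = -722/√550108 ≈ -722/741.6927 ≈ -0.9734

r ≈ -0.9734


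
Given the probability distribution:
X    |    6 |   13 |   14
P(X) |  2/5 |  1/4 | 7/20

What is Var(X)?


E[X] = 211/20
E[X²] = 501/4
Var(X) = E[X²] - (E[X])² = 501/4 - 44521/400 = 5579/400

Var(X) = 5579/400 ≈ 13.9475


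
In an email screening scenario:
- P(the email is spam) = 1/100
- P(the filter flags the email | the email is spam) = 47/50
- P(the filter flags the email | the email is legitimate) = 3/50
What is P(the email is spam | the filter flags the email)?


Using Bayes' theorem:
P(A|B) = P(B|A)·P(A) / P(B)

P(the filter flags the email) = 47/50 × 1/100 + 3/50 × 99/100
= 47/5000 + 297/5000 = 43/625

P(the email is spam|the filter flags the email) = (47/5000) / (43/625) = 47/344

P(the email is spam|the filter flags the email) = 47/344 ≈ 13.66%


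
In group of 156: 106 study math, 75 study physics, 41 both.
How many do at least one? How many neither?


|A∪B| = 106+75-41 = 140
Neither = 156-140 = 16

At least one: 140; Neither: 16


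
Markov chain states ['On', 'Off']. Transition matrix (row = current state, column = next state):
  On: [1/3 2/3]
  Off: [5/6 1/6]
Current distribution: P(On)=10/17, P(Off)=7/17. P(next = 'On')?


P(next=On) = Σᵢ P(now=i)×P(i→On)
= 10/17×1/3 + 7/17×5/6
= 10/51 + 35/102 = 55/102

P = 55/102 ≈ 0.5392


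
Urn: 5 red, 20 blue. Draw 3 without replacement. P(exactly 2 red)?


Hypergeometric: C(5,2)×C(20,1)/C(25,3)
= 10×20/2300 = 2/23

P(X=2) = 2/23 ≈ 8.70%


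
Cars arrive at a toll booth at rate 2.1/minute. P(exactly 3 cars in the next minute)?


Poisson(λ=2.1): P(X=3) = e^(-λ)×λ^k/k!
= e^(-2.1) × 2.1^3 / 3!
≈ 0.1224564283 × 9.261 / 6 ≈ 0.189011

P(X=3) ≈ 0.189011 ≈ 18.90%


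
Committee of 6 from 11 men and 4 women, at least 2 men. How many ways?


Count by #men:
  2M,4W: C(11,2)×C(4,4)=55
  3M,3W: C(11,3)×C(4,3)=660
  4M,2W: C(11,4)×C(4,2)=1980
  5M,1W: C(11,5)×C(4,1)=1848
  6M,0W: C(11,6)×C(4,0)=462
Total = 5005

5005


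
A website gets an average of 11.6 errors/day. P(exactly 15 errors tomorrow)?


Poisson(λ=11.6): P(X=15) = e^(-λ)×λ^k/k!
= e^(-11.6) × 11.6^15 / 15!
≈ 9.166087736e-06 × 9.26552086549e+15 / 1307674368000 ≈ 0.064946

P(X=15) ≈ 0.064946 ≈ 6.49%


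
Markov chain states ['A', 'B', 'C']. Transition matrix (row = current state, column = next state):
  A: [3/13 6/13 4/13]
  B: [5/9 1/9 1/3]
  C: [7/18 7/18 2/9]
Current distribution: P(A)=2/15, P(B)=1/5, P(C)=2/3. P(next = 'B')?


P(next=B) = Σᵢ P(now=i)×P(i→B)
= 2/15×6/13 + 1/5×1/9 + 2/3×7/18
= 4/65 + 1/45 + 7/27 = 602/1755

P = 602/1755 ≈ 0.3430


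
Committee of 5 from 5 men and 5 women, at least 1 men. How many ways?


Count by #men:
  1M,4W: C(5,1)×C(5,4)=25
  2M,3W: C(5,2)×C(5,3)=100
  3M,2W: C(5,3)×C(5,2)=100
  4M,1W: C(5,4)×C(5,1)=25
  5M,0W: C(5,5)×C(5,0)=1
Total = 251

251


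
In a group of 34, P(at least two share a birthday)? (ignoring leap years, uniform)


P(all different) = Π(365-i)/365 for i=0..33
= 0.204683
P(match) = 1 - 0.204683 = 0.795317

P ≈ 0.7953 ≈ 79.53%


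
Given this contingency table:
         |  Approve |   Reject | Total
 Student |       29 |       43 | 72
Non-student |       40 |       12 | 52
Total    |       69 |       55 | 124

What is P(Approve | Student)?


P(Approve | Student) = 29/(29+43) = 29/72

P(Approve|Student) = 29/72 ≈ 40.28%


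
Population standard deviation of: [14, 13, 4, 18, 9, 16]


Mean = 74/6 = 37/3
  (14-37/3)²=25/9
  (13-37/3)²=4/9
  (4-37/3)²=625/9
  (18-37/3)²=289/9
  (9-37/3)²=100/9
  (16-37/3)²=121/9
Σ(x-μ)² = 388/3
σ² = (388/3)/6 = 194/9

σ = √(194/9) ≈ 4.6428


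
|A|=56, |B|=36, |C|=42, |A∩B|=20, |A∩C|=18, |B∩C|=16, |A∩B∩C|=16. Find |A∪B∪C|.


|A∪B∪C| = 56+36+42-20-18-16+16 = 96

|A∪B∪C| = 96


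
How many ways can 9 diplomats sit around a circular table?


Circular arrangements of 9 distinct objects: fix one position to break rotational symmetry.
(n-1)! = 8! = 40320

40320


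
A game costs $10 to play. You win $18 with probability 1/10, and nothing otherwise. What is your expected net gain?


E[gain] = (18-10)×1/10 + (-10)×9/10
= 4/5 - 9 = -41/5

Expected net gain = $-41/5 ≈ $-8.20


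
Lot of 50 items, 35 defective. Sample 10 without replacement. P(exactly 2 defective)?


Hypergeometric: C(35,2)×C(15,8)/C(50,10)
= 595×6435/10272278170 = 9945/26681242

P(X=2) = 9945/26681242 ≈ 0.04%


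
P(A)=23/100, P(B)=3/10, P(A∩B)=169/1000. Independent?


P(A)×P(B) = 69/1000
P(A∩B) = 169/1000
Not equal → NOT independent

No, not independent


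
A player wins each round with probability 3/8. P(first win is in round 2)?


Geometric: P(X=2) = (1-p)^(k-1)×p = (5/8)^1×3/8 = 15/64

P(X=2) = 15/64 ≈ 23.44%


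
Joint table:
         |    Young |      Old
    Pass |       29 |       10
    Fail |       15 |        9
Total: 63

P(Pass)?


P(Pass) = (29+10)/63 = 39/63 = 13/21

P(Pass) = 13/21 ≈ 61.90%


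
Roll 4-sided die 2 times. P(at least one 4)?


P(no 4)^2 = (3/4)^2 = 9/16
P(≥1) = 1 - 9/16 = 7/16

P = 7/16 ≈ 43.75%


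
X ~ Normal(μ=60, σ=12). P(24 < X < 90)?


z₁=(24-60)/12=-3.0, z₂=(90-60)/12=2.5
P = Φ(2.5) - Φ(-3.0) = 0.993790 - 0.001350 = 0.992440 ≈ 0.9924

P(24 < X < 90) ≈ 0.9924


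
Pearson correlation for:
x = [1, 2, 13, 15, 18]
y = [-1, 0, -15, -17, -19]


n=5, Σx=49, Σy=-52, Σxy=-793, Σx²=723, Σy²=876
r = (5×(-793) - 49×(-52))/√((5×723 - 49²)(5×876 - (-52)²))
= -1417/√(1214×1676) = -1417/√2034664 ≈ -1417/1426.4165 ≈ -0.9934

r ≈ -0.9934


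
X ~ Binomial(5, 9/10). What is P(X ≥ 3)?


P(X ≥ 3) = Σ P(X=i) for i=3..5
P(X=3) = 729/10000
P(X=4) = 6561/20000
P(X=5) = 59049/100000
Sum = 12393/12500

P(X ≥ 3) = 12393/12500 ≈ 99.14%


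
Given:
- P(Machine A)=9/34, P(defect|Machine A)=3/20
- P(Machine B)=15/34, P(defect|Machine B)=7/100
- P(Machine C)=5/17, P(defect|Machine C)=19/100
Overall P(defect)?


P(B) = Σ P(B|Aᵢ)×P(Aᵢ)
  3/20×9/34 = 27/680
  7/100×15/34 = 21/680
  19/100×5/17 = 19/340
Sum = 43/340

P(defect) = 43/340 ≈ 12.65%


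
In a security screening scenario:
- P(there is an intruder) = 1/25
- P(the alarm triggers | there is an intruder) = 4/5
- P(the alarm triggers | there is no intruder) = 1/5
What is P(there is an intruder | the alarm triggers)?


Using Bayes' theorem:
P(A|B) = P(B|A)·P(A) / P(B)

P(the alarm triggers) = 4/5 × 1/25 + 1/5 × 24/25
= 4/125 + 24/125 = 28/125

P(there is an intruder|the alarm triggers) = (4/125) / (28/125) = 1/7

P(there is an intruder|the alarm triggers) = 1/7 ≈ 14.29%


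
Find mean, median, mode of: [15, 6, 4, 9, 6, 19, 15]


Sorted: [4, 6, 6, 9, 15, 15, 19]
Mean = 74/7
Median = 9
Freq: {15: 2, 6: 2, 4: 1, 9: 1, 19: 1}
Mode: [6, 15]

Mean=74/7, Median=9, Mode=[6, 15]


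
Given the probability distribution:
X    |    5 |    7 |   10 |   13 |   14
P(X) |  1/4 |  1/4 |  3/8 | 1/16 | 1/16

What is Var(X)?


E[X] = 135/16
E[X²] = 1261/16
Var(X) = E[X²] - (E[X])² = 1261/16 - 18225/256 = 1951/256

Var(X) = 1951/256 ≈ 7.6211


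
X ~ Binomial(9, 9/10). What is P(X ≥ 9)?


P(X ≥ 9) = Σ P(X=i) for i=9..9
P(X=9) = 387420489/1000000000
Sum = 387420489/1000000000

P(X ≥ 9) = 387420489/1000000000 ≈ 38.74%


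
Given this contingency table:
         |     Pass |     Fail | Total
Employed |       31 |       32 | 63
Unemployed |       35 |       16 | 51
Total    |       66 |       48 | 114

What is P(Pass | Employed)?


P(Pass | Employed) = 31/(31+32) = 31/63

P(Pass|Employed) = 31/63 ≈ 49.21%


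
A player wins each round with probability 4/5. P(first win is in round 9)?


Geometric: P(X=9) = (1-p)^(k-1)×p = (1/5)^8×4/5 = 4/1953125

P(X=9) = 4/1953125 ≈ 0.00%


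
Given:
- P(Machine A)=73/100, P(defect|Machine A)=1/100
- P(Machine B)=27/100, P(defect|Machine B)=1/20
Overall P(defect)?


P(B) = Σ P(B|Aᵢ)×P(Aᵢ)
  1/100×73/100 = 73/10000
  1/20×27/100 = 27/2000
Sum = 13/625

P(defect) = 13/625 ≈ 2.08%


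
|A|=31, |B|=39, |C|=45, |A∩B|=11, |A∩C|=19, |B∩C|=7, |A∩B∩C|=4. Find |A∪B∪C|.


|A∪B∪C| = 31+39+45-11-19-7+4 = 82

|A∪B∪C| = 82


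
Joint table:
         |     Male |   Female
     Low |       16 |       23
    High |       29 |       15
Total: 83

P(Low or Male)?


P(Low∨Male) = P(Low) + P(Male) - P(Low∧Male)
= (39 + 45 - 16)/83 = 68/83

P = 68/83 ≈ 81.93%


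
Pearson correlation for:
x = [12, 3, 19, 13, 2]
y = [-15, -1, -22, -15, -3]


n=5, Σx=49, Σy=-56, Σxy=-802, Σx²=687, Σy²=944
r = (5×(-802) - 49×(-56))/√((5×687 - 49²)(5×944 - (-56)²))
= -1266/√(1034×1584) = -1266/√1637856 ≈ -1266/1279.7875 ≈ -0.9892

r ≈ -0.9892


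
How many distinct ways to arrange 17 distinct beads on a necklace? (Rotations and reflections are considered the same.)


Free circular arrangements: rotations and reflections both identified.
(n-1)!/2 = 16!/2 = 20922789888000/2 = 10461394944000

10461394944000


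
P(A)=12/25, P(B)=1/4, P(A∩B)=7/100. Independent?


P(A)×P(B) = 3/25
P(A∩B) = 7/100
Not equal → NOT independent

No, not independent


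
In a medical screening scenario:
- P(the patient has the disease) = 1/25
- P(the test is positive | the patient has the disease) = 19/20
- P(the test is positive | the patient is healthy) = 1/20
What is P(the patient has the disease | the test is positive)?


Using Bayes' theorem:
P(A|B) = P(B|A)·P(A) / P(B)

P(the test is positive) = 19/20 × 1/25 + 1/20 × 24/25
= 19/500 + 6/125 = 43/500

P(the patient has the disease|the test is positive) = (19/500) / (43/500) = 19/43

P(the patient has the disease|the test is positive) = 19/43 ≈ 44.19%


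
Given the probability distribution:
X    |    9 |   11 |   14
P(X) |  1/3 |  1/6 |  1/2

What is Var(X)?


E[X] = 71/6
E[X²] = 871/6
Var(X) = E[X²] - (E[X])² = 871/6 - 5041/36 = 185/36

Var(X) = 185/36 ≈ 5.1389


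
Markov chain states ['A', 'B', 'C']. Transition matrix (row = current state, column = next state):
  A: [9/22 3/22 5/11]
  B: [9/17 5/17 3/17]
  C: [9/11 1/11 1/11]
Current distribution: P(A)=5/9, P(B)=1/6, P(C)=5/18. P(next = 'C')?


P(next=C) = Σᵢ P(now=i)×P(i→C)
= 5/9×5/11 + 1/6×3/17 + 5/18×1/11
= 25/99 + 1/34 + 5/198 = 47/153

P = 47/153 ≈ 0.3072


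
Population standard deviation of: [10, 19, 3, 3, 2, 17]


Mean = 54/6 = 9
  (10-9)²=1
  (19-9)²=100
  (3-9)²=36
  (3-9)²=36
  (2-9)²=49
  (17-9)²=64
Σ(x-μ)² = 286
σ² = 286/6 = 143/3

σ = √(143/3) ≈ 6.9041


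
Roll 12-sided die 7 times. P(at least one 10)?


P(no 10)^7 = (11/12)^7 = 19487171/35831808
P(≥1) = 1 - 19487171/35831808 = 16344637/35831808

P = 16344637/35831808 ≈ 45.61%


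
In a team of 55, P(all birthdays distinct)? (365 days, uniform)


P(all different) = Π(365-i)/365 for i=0..54
= (365/365)×(364/365)×...×(311/365)
= 0.013738

P ≈ 0.0137 ≈ 1.37%


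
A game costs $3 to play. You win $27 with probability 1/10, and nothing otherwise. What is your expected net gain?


E[gain] = (27-3)×1/10 + (-3)×9/10
= 12/5 - 27/10 = -3/10

Expected net gain = $-3/10 ≈ $-0.30


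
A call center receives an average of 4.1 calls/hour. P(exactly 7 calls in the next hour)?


Poisson(λ=4.1): P(X=7) = e^(-λ)×λ^k/k!
= e^(-4.1) × 4.1^7 / 7!
≈ 0.0165726754 × 19475.4273881 / 5040 ≈ 0.064040

P(X=7) ≈ 0.064040 ≈ 6.40%


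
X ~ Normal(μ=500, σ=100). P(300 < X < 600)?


z₁=(300-500)/100=-2.0, z₂=(600-500)/100=1.0
P = Φ(1.0) - Φ(-2.0) = 0.841345 - 0.022750 = 0.818595 ≈ 0.8186

P(300 < X < 600) ≈ 0.8186


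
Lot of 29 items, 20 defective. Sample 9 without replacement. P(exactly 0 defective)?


Hypergeometric: C(20,0)×C(9,9)/C(29,9)
= 1×1/10015005 = 1/10015005

P(X=0) = 1/10015005 ≈ 0.00%


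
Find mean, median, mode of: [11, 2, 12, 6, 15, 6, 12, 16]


Sorted: [2, 6, 6, 11, 12, 12, 15, 16]
Mean = 80/8 = 10
Median = 23/2
Freq: {11: 1, 2: 1, 12: 2, 6: 2, 15: 1, 16: 1}
Mode: [6, 12]

Mean=10, Median=23/2, Mode=[6, 12]


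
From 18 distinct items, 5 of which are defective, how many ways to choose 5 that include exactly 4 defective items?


Choose 4 of the 5 defective items and 1 of the other 13 items:
C(5,4)×C(13,1) = 5×13 = 65

65
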